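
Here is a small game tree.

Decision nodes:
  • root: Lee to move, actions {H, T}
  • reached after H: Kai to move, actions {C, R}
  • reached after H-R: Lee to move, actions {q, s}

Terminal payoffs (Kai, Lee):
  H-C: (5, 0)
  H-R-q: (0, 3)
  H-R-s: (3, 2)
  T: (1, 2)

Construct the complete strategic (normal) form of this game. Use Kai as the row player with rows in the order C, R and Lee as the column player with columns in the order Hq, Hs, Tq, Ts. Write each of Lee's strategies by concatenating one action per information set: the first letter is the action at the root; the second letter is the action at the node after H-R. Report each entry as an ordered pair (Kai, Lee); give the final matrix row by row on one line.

Row C: Hq→(5,0), Hs→(5,0), Tq→(1,2), Ts→(1,2)
Row R: Hq→(0,3), Hs→(3,2), Tq→(1,2), Ts→(1,2)

C: (5,0) (5,0) (1,2) (1,2) | R: (0,3) (3,2) (1,2) (1,2)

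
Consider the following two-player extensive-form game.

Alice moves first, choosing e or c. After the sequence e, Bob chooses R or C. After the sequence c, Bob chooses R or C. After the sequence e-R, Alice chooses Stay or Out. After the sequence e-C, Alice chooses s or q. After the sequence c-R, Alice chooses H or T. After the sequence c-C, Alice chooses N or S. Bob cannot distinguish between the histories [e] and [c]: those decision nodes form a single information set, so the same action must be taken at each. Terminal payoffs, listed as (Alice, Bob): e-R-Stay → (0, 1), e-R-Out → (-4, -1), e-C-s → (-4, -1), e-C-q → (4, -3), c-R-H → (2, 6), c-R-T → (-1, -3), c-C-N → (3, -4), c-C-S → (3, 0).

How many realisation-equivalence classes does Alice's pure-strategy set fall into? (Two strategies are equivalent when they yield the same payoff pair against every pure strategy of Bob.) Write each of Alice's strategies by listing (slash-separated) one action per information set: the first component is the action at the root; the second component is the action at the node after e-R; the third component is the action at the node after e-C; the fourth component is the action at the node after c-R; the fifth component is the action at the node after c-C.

Alice has 32 pure strategies: e/Stay/s/H/N, e/Stay/s/H/S, e/Stay/s/T/N, e/Stay/s/T/S, e/Stay/q/H/N, e/Stay/q/H/S, e/Stay/q/T/N, e/Stay/q/T/S, e/Out/s/H/N, e/Out/s/H/S, e/Out/s/T/N, e/Out/s/T/S, e/Out/q/H/N, e/Out/q/H/S, e/Out/q/T/N, e/Out/q/T/S, c/Stay/s/H/N, c/Stay/s/H/S, c/Stay/s/T/N, c/Stay/s/T/S, c/Stay/q/H/N, c/Stay/q/H/S, c/Stay/q/T/N, c/Stay/q/T/S, c/Out/s/H/N, c/Out/s/H/S, c/Out/s/T/N, c/Out/s/T/S, c/Out/q/H/N, c/Out/q/H/S, c/Out/q/T/N, c/Out/q/T/S. Columns: R, C.
{e/Stay/s/H/N, e/Stay/s/H/S, e/Stay/s/T/N, e/Stay/s/T/S} → row (0,1) (-4,-1)
{e/Stay/q/H/N, e/Stay/q/H/S, e/Stay/q/T/N, e/Stay/q/T/S} → row (0,1) (4,-3)
{e/Out/s/H/N, e/Out/s/H/S, e/Out/s/T/N, e/Out/s/T/S} → row (-4,-1) (-4,-1)
{e/Out/q/H/N, e/Out/q/H/S, e/Out/q/T/N, e/Out/q/T/S} → row (-4,-1) (4,-3)
{c/Stay/s/H/N, c/Stay/q/H/N, c/Out/s/H/N, c/Out/q/H/N} → row (2,6) (3,-4)
{c/Stay/s/H/S, c/Stay/q/H/S, c/Out/s/H/S, c/Out/q/H/S} → row (2,6) (3,0)
{c/Stay/s/T/N, c/Stay/q/T/N, c/Out/s/T/N, c/Out/q/T/N} → row (-1,-3) (3,-4)
{c/Stay/s/T/S, c/Stay/q/T/S, c/Out/s/T/S, c/Out/q/T/S} → row (-1,-3) (3,0)
That's 8 distinct rows out of 32 strategies.

8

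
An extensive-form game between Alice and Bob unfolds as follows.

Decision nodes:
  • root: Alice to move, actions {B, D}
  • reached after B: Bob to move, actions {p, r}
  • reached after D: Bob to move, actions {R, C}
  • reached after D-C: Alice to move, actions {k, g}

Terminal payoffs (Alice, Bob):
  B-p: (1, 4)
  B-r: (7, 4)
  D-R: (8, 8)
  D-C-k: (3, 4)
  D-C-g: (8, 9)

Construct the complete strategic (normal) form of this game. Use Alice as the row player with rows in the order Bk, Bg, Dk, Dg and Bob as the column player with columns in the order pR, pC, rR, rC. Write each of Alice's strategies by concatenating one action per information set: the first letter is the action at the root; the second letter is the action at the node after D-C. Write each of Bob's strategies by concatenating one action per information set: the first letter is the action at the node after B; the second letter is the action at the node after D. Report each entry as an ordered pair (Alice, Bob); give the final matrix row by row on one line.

Bk: (1,4) (1,4) (7,4) (7,4) | Bg: (1,4) (1,4) (7,4) (7,4) | Dk: (8,8) (3,4) (8,8) (3,4) | Dg: (8,8) (8,9) (8,8) (8,9)

Row Bk: pR→(1,4), pC→(1,4), rR→(7,4), rC→(7,4)
Row Bg: pR→(1,4), pC→(1,4), rR→(7,4), rC→(7,4)
Row Dk: pR→(8,8), pC→(3,4), rR→(8,8), rC→(3,4)
Row Dg: pR→(8,8), pC→(8,9), rR→(8,8), rC→(8,9)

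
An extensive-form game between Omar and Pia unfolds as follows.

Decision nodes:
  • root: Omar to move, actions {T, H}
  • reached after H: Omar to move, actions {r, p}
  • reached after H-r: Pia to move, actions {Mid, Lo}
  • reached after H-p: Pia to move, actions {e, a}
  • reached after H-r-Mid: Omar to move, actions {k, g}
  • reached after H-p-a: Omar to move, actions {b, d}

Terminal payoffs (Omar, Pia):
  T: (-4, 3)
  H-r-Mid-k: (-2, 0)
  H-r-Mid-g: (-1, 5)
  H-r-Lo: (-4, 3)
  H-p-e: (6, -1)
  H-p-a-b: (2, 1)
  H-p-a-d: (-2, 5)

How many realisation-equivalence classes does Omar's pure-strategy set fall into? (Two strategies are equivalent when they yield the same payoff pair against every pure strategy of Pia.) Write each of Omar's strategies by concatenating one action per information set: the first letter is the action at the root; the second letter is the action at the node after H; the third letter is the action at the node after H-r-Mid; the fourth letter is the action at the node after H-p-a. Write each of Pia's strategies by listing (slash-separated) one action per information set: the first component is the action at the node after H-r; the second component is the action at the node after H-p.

Omar has 16 pure strategies: Trkb, Trkd, Trgb, Trgd, Tpkb, Tpkd, Tpgb, Tpgd, Hrkb, Hrkd, Hrgb, Hrgd, Hpkb, Hpkd, Hpgb, Hpgd. Columns: Mid/e, Mid/a, Lo/e, Lo/a.
{Trkb, Trkd, Trgb, Trgd, Tpkb, Tpkd, Tpgb, Tpgd} → row (-4,3) (-4,3) (-4,3) (-4,3)
{Hrkb, Hrkd} → row (-2,0) (-2,0) (-4,3) (-4,3)
{Hrgb, Hrgd} → row (-1,5) (-1,5) (-4,3) (-4,3)
{Hpkb, Hpgb} → row (6,-1) (2,1) (6,-1) (2,1)
{Hpkd, Hpgd} → row (6,-1) (-2,5) (6,-1) (-2,5)
That's 5 distinct rows out of 16 strategies.

5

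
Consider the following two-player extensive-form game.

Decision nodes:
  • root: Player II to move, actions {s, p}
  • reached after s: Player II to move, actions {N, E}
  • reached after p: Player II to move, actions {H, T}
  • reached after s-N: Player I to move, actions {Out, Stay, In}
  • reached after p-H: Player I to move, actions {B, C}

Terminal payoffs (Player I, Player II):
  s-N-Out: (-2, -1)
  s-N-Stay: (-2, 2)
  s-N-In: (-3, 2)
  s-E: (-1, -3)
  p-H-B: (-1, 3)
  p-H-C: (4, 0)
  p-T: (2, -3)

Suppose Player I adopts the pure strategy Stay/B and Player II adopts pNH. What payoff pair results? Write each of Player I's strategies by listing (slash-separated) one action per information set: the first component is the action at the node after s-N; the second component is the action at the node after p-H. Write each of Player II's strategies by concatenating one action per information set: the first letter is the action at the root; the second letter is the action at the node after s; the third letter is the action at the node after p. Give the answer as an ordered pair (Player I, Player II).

Trace the play path from the root:
  Player II plays p
  Player II plays H at [p]
  Player I plays B at [p-H]
→ terminal payoff (-1, 3).
(Player I's choice at the node after s-N is never reached on this path, so it doesn't affect the outcome.)

(-1, 3)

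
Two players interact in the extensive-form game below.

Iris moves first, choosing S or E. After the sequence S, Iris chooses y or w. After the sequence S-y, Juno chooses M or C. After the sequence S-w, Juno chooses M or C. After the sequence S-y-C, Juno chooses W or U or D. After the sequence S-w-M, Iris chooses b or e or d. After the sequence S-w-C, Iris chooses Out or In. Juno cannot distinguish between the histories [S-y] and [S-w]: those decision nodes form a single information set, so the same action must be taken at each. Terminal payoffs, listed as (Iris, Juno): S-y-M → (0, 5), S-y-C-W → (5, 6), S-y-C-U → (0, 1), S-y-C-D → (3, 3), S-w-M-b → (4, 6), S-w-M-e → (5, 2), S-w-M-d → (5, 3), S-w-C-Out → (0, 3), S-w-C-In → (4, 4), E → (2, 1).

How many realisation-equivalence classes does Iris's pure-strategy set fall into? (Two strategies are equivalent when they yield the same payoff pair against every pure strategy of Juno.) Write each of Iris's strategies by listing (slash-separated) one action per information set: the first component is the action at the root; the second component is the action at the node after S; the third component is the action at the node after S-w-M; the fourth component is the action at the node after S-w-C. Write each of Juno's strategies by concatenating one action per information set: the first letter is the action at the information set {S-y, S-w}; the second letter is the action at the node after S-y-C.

8

Iris has 24 pure strategies: S/y/b/Out, S/y/b/In, S/y/e/Out, S/y/e/In, S/y/d/Out, S/y/d/In, S/w/b/Out, S/w/b/In, S/w/e/Out, S/w/e/In, S/w/d/Out, S/w/d/In, E/y/b/Out, E/y/b/In, E/y/e/Out, E/y/e/In, E/y/d/Out, E/y/d/In, E/w/b/Out, E/w/b/In, E/w/e/Out, E/w/e/In, E/w/d/Out, E/w/d/In. Columns: MW, MU, MD, CW, CU, CD.
{S/y/b/Out, S/y/b/In, S/y/e/Out, S/y/e/In, S/y/d/Out, S/y/d/In} → row (0,5) (0,5) (0,5) (5,6) (0,1) (3,3)
{S/w/b/Out} → row (4,6) (4,6) (4,6) (0,3) (0,3) (0,3)
{S/w/b/In} → row (4,6) (4,6) (4,6) (4,4) (4,4) (4,4)
{S/w/e/Out} → row (5,2) (5,2) (5,2) (0,3) (0,3) (0,3)
{S/w/e/In} → row (5,2) (5,2) (5,2) (4,4) (4,4) (4,4)
{S/w/d/Out} → row (5,3) (5,3) (5,3) (0,3) (0,3) (0,3)
{S/w/d/In} → row (5,3) (5,3) (5,3) (4,4) (4,4) (4,4)
{E/y/b/Out, E/y/b/In, E/y/e/Out, E/y/e/In, E/y/d/Out, E/y/d/In, E/w/b/Out, E/w/b/In, E/w/e/Out, E/w/e/In, E/w/d/Out, E/w/d/In} → row (2,1) (2,1) (2,1) (2,1) (2,1) (2,1)
That's 8 distinct rows out of 24 strategies.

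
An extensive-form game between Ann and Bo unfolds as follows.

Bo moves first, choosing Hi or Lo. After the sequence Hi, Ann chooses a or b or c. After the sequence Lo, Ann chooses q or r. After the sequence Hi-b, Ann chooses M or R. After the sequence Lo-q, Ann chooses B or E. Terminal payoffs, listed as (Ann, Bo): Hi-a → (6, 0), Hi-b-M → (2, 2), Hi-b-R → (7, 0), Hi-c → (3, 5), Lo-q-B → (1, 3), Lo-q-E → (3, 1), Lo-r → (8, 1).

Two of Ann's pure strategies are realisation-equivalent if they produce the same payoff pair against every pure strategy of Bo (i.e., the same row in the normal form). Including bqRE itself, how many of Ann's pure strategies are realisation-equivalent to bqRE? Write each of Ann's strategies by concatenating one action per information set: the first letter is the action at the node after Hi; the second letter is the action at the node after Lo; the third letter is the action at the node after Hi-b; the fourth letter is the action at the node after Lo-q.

Row for bqRE (columns Hi, Lo): (7,0) (3,1).
Every one of Ann's information sets is on the play path for some reply by Bo when Ann follows bqRE.
Changing the action at any of them therefore changes at least one column, so only bqRE itself gives this row.

1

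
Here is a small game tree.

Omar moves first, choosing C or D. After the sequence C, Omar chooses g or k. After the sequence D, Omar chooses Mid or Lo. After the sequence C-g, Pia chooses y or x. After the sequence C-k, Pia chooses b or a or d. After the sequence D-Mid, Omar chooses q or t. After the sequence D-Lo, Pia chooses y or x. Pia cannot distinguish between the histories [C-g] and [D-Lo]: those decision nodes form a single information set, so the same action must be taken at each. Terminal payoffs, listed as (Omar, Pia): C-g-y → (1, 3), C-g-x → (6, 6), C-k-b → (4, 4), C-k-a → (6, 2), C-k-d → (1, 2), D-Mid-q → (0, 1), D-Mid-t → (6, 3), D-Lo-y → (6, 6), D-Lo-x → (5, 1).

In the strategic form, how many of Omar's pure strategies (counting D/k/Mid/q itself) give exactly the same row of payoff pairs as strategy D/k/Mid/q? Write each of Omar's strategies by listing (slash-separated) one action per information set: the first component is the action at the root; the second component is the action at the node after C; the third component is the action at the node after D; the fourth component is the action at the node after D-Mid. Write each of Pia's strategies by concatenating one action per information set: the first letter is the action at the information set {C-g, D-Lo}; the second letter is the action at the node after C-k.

Row for D/k/Mid/q (columns yb, ya, yd, xb, xa, xd): (0,1) (0,1) (0,1) (0,1) (0,1) (0,1).
Under D/k/Mid/q, Omar's choice at the node after C can never be reached regardless of what Pia does, so varying those choices leaves every outcome unchanged.
Holding the reachable choices fixed and varying the unreachable one freely already gives 2 equivalent strategies.
No other strategy reproduces this row, so those 2 are the full class: D/g/Mid/q, D/k/Mid/q.

2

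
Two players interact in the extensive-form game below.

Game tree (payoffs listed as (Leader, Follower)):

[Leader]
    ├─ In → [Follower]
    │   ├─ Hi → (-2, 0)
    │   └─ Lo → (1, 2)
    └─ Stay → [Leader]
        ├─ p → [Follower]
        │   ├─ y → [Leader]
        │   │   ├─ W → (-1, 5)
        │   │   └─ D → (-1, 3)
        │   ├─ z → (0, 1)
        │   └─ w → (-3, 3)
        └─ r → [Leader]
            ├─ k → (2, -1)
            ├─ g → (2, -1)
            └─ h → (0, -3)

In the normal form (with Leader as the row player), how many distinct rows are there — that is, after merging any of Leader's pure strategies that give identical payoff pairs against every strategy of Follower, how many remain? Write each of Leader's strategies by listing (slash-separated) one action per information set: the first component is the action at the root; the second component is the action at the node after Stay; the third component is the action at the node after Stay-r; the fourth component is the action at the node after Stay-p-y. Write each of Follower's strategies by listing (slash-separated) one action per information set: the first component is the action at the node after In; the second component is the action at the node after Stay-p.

5

Leader has 24 pure strategies: In/p/k/W, In/p/k/D, In/p/g/W, In/p/g/D, In/p/h/W, In/p/h/D, In/r/k/W, In/r/k/D, In/r/g/W, In/r/g/D, In/r/h/W, In/r/h/D, Stay/p/k/W, Stay/p/k/D, Stay/p/g/W, Stay/p/g/D, Stay/p/h/W, Stay/p/h/D, Stay/r/k/W, Stay/r/k/D, Stay/r/g/W, Stay/r/g/D, Stay/r/h/W, Stay/r/h/D. Columns: Hi/y, Hi/z, Hi/w, Lo/y, Lo/z, Lo/w.
{In/p/k/W, In/p/k/D, In/p/g/W, In/p/g/D, In/p/h/W, In/p/h/D, In/r/k/W, In/r/k/D, In/r/g/W, In/r/g/D, In/r/h/W, In/r/h/D} → row (-2,0) (-2,0) (-2,0) (1,2) (1,2) (1,2)
{Stay/p/k/W, Stay/p/g/W, Stay/p/h/W} → row (-1,5) (0,1) (-3,3) (-1,5) (0,1) (-3,3)
{Stay/p/k/D, Stay/p/g/D, Stay/p/h/D} → row (-1,3) (0,1) (-3,3) (-1,3) (0,1) (-3,3)
{Stay/r/k/W, Stay/r/k/D, Stay/r/g/W, Stay/r/g/D} → row (2,-1) (2,-1) (2,-1) (2,-1) (2,-1) (2,-1)
{Stay/r/h/W, Stay/r/h/D} → row (0,-3) (0,-3) (0,-3) (0,-3) (0,-3) (0,-3)
That's 5 distinct rows out of 24 strategies.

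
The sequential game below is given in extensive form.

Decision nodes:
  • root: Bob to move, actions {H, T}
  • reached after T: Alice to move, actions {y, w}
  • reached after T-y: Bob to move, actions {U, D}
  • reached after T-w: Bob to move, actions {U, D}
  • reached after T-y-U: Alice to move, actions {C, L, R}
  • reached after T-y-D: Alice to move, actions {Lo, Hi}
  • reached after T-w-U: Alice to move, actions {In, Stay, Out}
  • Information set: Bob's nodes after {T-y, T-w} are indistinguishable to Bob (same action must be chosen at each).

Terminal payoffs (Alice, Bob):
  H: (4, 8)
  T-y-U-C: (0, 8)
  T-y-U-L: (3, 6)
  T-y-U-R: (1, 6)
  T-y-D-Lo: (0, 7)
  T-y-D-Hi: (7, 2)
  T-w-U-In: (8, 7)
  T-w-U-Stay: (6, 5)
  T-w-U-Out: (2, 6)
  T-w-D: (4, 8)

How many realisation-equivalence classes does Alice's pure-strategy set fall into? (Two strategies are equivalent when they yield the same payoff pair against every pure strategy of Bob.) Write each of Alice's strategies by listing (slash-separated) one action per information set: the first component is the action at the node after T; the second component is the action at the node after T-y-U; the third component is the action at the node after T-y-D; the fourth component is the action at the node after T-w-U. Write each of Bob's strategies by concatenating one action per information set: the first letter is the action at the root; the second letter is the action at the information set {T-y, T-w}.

Alice has 36 pure strategies: y/C/Lo/In, y/C/Lo/Stay, y/C/Lo/Out, y/C/Hi/In, y/C/Hi/Stay, y/C/Hi/Out, y/L/Lo/In, y/L/Lo/Stay, y/L/Lo/Out, y/L/Hi/In, y/L/Hi/Stay, y/L/Hi/Out, y/R/Lo/In, y/R/Lo/Stay, y/R/Lo/Out, y/R/Hi/In, y/R/Hi/Stay, y/R/Hi/Out, w/C/Lo/In, w/C/Lo/Stay, w/C/Lo/Out, w/C/Hi/In, w/C/Hi/Stay, w/C/Hi/Out, w/L/Lo/In, w/L/Lo/Stay, w/L/Lo/Out, w/L/Hi/In, w/L/Hi/Stay, w/L/Hi/Out, w/R/Lo/In, w/R/Lo/Stay, w/R/Lo/Out, w/R/Hi/In, w/R/Hi/Stay, w/R/Hi/Out. Columns: HU, HD, TU, TD.
{y/C/Lo/In, y/C/Lo/Stay, y/C/Lo/Out} → row (4,8) (4,8) (0,8) (0,7)
{y/C/Hi/In, y/C/Hi/Stay, y/C/Hi/Out} → row (4,8) (4,8) (0,8) (7,2)
{y/L/Lo/In, y/L/Lo/Stay, y/L/Lo/Out} → row (4,8) (4,8) (3,6) (0,7)
{y/L/Hi/In, y/L/Hi/Stay, y/L/Hi/Out} → row (4,8) (4,8) (3,6) (7,2)
{y/R/Lo/In, y/R/Lo/Stay, y/R/Lo/Out} → row (4,8) (4,8) (1,6) (0,7)
{y/R/Hi/In, y/R/Hi/Stay, y/R/Hi/Out} → row (4,8) (4,8) (1,6) (7,2)
{w/C/Lo/In, w/C/Hi/In, w/L/Lo/In, w/L/Hi/In, w/R/Lo/In, w/R/Hi/In} → row (4,8) (4,8) (8,7) (4,8)
{w/C/Lo/Stay, w/C/Hi/Stay, w/L/Lo/Stay, w/L/Hi/Stay, w/R/Lo/Stay, w/R/Hi/Stay} → row (4,8) (4,8) (6,5) (4,8)
{w/C/Lo/Out, w/C/Hi/Out, w/L/Lo/Out, w/L/Hi/Out, w/R/Lo/Out, w/R/Hi/Out} → row (4,8) (4,8) (2,6) (4,8)
That's 9 distinct rows out of 36 strategies.

9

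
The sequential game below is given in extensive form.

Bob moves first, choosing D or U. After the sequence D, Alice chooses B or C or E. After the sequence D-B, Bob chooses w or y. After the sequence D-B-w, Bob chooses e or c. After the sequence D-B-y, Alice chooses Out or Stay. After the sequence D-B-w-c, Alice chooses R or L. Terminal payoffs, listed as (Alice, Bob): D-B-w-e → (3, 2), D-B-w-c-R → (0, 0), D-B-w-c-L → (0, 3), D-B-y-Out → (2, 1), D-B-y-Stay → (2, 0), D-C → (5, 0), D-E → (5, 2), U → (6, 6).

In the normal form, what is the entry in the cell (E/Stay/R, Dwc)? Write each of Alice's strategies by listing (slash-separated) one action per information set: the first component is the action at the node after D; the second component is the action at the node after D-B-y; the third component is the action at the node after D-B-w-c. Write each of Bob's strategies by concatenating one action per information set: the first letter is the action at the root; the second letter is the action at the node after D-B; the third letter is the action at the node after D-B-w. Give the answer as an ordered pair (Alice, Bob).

Trace the play path from the root:
  Bob plays D
  Alice plays E at [D]
→ terminal payoff (5, 2).
(Alice's choice at the node after D-B-y is never reached on this path, so it doesn't affect the outcome.)

(5, 2)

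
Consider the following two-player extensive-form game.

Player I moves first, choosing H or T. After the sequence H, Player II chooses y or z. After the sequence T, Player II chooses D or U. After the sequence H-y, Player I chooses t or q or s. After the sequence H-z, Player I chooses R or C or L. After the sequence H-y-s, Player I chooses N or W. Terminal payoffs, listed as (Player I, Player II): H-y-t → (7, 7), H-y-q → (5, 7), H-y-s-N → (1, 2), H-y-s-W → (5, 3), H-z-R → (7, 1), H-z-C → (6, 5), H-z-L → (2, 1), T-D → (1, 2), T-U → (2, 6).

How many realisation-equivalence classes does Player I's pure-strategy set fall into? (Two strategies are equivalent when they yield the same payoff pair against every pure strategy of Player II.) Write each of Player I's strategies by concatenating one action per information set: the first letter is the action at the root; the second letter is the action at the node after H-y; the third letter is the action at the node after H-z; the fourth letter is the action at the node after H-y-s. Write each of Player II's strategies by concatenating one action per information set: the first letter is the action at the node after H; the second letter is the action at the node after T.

13

Player I has 36 pure strategies: HtRN, HtRW, HtCN, HtCW, HtLN, HtLW, HqRN, HqRW, HqCN, HqCW, HqLN, HqLW, HsRN, HsRW, HsCN, HsCW, HsLN, HsLW, TtRN, TtRW, TtCN, TtCW, TtLN, TtLW, TqRN, TqRW, TqCN, TqCW, TqLN, TqLW, TsRN, TsRW, TsCN, TsCW, TsLN, TsLW. Columns: yD, yU, zD, zU.
{HtRN, HtRW} → row (7,7) (7,7) (7,1) (7,1)
{HtCN, HtCW} → row (7,7) (7,7) (6,5) (6,5)
{HtLN, HtLW} → row (7,7) (7,7) (2,1) (2,1)
{HqRN, HqRW} → row (5,7) (5,7) (7,1) (7,1)
{HqCN, HqCW} → row (5,7) (5,7) (6,5) (6,5)
{HqLN, HqLW} → row (5,7) (5,7) (2,1) (2,1)
{HsRN} → row (1,2) (1,2) (7,1) (7,1)
{HsRW} → row (5,3) (5,3) (7,1) (7,1)
{HsCN} → row (1,2) (1,2) (6,5) (6,5)
{HsCW} → row (5,3) (5,3) (6,5) (6,5)
{HsLN} → row (1,2) (1,2) (2,1) (2,1)
{HsLW} → row (5,3) (5,3) (2,1) (2,1)
{TtRN, TtRW, TtCN, TtCW, TtLN, TtLW, TqRN, TqRW, TqCN, TqCW, TqLN, TqLW, TsRN, TsRW, TsCN, TsCW, TsLN, TsLW} → row (1,2) (2,6) (1,2) (2,6)
That's 13 distinct rows out of 36 strategies.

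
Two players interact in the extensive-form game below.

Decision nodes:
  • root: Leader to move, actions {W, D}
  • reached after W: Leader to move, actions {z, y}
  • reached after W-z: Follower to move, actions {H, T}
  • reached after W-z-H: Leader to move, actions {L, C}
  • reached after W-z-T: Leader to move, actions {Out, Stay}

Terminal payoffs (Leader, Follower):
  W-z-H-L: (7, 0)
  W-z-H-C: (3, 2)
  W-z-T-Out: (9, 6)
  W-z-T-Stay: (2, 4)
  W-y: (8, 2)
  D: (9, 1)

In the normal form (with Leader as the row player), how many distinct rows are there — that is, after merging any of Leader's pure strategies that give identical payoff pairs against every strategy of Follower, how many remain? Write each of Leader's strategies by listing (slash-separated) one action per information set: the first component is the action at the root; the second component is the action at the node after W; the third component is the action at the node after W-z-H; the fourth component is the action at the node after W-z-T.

Leader has 16 pure strategies: W/z/L/Out, W/z/L/Stay, W/z/C/Out, W/z/C/Stay, W/y/L/Out, W/y/L/Stay, W/y/C/Out, W/y/C/Stay, D/z/L/Out, D/z/L/Stay, D/z/C/Out, D/z/C/Stay, D/y/L/Out, D/y/L/Stay, D/y/C/Out, D/y/C/Stay. Columns: H, T.
{W/z/L/Out} → row (7,0) (9,6)
{W/z/L/Stay} → row (7,0) (2,4)
{W/z/C/Out} → row (3,2) (9,6)
{W/z/C/Stay} → row (3,2) (2,4)
{W/y/L/Out, W/y/L/Stay, W/y/C/Out, W/y/C/Stay} → row (8,2) (8,2)
{D/z/L/Out, D/z/L/Stay, D/z/C/Out, D/z/C/Stay, D/y/L/Out, D/y/L/Stay, D/y/C/Out, D/y/C/Stay} → row (9,1) (9,1)
That's 6 distinct rows out of 16 strategies.

6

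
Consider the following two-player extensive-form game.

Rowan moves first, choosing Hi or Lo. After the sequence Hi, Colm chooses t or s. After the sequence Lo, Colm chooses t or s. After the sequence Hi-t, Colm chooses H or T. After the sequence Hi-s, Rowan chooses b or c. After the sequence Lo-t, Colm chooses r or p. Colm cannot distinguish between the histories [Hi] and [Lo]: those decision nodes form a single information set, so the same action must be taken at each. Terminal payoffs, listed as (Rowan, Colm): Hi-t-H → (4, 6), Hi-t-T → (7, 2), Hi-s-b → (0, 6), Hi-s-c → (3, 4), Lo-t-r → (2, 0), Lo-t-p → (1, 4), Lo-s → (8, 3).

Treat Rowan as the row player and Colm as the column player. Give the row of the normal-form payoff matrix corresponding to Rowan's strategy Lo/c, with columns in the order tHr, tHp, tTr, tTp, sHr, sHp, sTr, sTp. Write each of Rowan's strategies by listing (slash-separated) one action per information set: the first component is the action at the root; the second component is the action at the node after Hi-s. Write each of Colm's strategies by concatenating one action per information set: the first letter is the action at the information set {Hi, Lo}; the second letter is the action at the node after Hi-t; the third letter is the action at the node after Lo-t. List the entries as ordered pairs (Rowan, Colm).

(2,0) (1,4) (2,0) (1,4) (8,3) (8,3) (8,3) (8,3)

vs tHr: Rowan plays Lo → Colm plays t at [Lo] → Colm plays r at [Lo-t] → (2, 0)
vs tHp: Rowan plays Lo → Colm plays t at [Lo] → Colm plays p at [Lo-t] → (1, 4)
vs tTr: Rowan plays Lo → Colm plays t at [Lo] → Colm plays r at [Lo-t] → (2, 0)
vs tTp: Rowan plays Lo → Colm plays t at [Lo] → Colm plays p at [Lo-t] → (1, 4)
vs sHr: Rowan plays Lo → Colm plays s at [Lo] → (8, 3)
vs sHp: Rowan plays Lo → Colm plays s at [Lo] → (8, 3)
vs sTr: Rowan plays Lo → Colm plays s at [Lo] → (8, 3)
vs sTp: Rowan plays Lo → Colm plays s at [Lo] → (8, 3)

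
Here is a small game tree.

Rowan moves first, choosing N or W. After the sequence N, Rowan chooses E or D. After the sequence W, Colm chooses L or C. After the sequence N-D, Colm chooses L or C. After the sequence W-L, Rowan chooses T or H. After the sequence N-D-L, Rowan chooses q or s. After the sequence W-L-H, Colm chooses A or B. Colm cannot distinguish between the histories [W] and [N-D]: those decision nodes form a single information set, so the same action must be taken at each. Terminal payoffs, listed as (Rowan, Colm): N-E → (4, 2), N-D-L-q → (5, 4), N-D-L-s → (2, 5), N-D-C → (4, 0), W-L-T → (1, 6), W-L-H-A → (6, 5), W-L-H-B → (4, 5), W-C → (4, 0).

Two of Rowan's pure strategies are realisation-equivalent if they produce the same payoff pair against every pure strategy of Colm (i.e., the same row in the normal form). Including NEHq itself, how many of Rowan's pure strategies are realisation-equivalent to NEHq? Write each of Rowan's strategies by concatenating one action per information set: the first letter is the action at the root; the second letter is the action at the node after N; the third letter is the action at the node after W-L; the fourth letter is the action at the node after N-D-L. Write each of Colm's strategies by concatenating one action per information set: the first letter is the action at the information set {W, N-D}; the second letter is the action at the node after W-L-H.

Row for NEHq (columns LA, LB, CA, CB): (4,2) (4,2) (4,2) (4,2).
Under NEHq, Rowan's choice at the node after W-L and at the node after N-D-L can never be reached regardless of what Colm does, so varying those choices leaves every outcome unchanged.
Holding the reachable choices fixed and varying the unreachable ones freely already gives 2 × 2 = 4 equivalent strategies.
No other strategy reproduces this row, so those 4 are the full class: NETq, NETs, NEHq, NEHs.

4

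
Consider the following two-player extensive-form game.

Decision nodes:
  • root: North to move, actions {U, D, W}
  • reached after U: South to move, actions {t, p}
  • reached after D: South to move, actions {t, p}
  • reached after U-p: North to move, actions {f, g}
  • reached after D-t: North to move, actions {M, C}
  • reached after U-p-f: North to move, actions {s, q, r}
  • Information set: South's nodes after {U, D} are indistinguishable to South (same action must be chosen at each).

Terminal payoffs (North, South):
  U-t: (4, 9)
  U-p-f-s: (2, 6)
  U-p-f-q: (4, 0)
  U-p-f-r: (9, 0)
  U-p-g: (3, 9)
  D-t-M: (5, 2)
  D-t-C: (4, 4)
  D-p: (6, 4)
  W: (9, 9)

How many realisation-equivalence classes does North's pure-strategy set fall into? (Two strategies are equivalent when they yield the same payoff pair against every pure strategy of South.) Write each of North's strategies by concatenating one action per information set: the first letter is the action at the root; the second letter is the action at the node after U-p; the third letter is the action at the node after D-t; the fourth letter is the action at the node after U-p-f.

7

North has 36 pure strategies: UfMs, UfMq, UfMr, UfCs, UfCq, UfCr, UgMs, UgMq, UgMr, UgCs, UgCq, UgCr, DfMs, DfMq, DfMr, DfCs, DfCq, DfCr, DgMs, DgMq, DgMr, DgCs, DgCq, DgCr, WfMs, WfMq, WfMr, WfCs, WfCq, WfCr, WgMs, WgMq, WgMr, WgCs, WgCq, WgCr. Columns: t, p.
{UfMs, UfCs} → row (4,9) (2,6)
{UfMq, UfCq} → row (4,9) (4,0)
{UfMr, UfCr} → row (4,9) (9,0)
{UgMs, UgMq, UgMr, UgCs, UgCq, UgCr} → row (4,9) (3,9)
{DfMs, DfMq, DfMr, DgMs, DgMq, DgMr} → row (5,2) (6,4)
{DfCs, DfCq, DfCr, DgCs, DgCq, DgCr} → row (4,4) (6,4)
{WfMs, WfMq, WfMr, WfCs, WfCq, WfCr, WgMs, WgMq, WgMr, WgCs, WgCq, WgCr} → row (9,9) (9,9)
That's 7 distinct rows out of 36 strategies.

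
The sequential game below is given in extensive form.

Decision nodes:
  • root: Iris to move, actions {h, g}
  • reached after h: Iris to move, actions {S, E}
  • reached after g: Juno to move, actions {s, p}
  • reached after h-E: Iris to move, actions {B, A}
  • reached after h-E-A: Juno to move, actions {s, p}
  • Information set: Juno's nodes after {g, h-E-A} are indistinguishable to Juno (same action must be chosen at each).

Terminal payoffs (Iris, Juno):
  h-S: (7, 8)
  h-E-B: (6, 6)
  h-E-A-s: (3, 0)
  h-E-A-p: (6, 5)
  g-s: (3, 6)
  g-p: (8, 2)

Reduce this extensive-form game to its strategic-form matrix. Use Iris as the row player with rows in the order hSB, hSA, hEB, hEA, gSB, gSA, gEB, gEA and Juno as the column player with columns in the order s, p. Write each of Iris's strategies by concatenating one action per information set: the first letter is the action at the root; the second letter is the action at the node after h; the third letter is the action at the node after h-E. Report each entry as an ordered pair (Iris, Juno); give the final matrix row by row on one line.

Row hSB: s→(7,8), p→(7,8)
Row hSA: s→(7,8), p→(7,8)
Row hEB: s→(6,6), p→(6,6)
Row hEA: s→(3,0), p→(6,5)
Row gSB: s→(3,6), p→(8,2)
Row gSA: s→(3,6), p→(8,2)
Row gEB: s→(3,6), p→(8,2)
Row gEA: s→(3,6), p→(8,2)

hSB: (7,8) (7,8) | hSA: (7,8) (7,8) | hEB: (6,6) (6,6) | hEA: (3,0) (6,5) | gSB: (3,6) (8,2) | gSA: (3,6) (8,2) | gEB: (3,6) (8,2) | gEA: (3,6) (8,2)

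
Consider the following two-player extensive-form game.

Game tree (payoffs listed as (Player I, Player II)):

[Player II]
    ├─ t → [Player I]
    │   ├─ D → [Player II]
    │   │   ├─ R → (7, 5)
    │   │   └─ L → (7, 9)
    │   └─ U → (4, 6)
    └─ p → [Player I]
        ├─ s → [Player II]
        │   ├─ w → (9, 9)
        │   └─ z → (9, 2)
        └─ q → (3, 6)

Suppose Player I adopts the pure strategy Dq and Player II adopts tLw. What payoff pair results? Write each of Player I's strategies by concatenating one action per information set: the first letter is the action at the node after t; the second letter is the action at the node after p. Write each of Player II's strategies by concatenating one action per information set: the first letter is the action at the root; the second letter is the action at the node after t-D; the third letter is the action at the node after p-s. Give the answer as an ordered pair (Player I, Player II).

(7, 9)

Trace the play path from the root:
  Player II plays t
  Player I plays D at [t]
  Player II plays L at [t-D]
→ terminal payoff (7, 9).
(Player I's choice at the node after p is never reached on this path, so it doesn't affect the outcome.)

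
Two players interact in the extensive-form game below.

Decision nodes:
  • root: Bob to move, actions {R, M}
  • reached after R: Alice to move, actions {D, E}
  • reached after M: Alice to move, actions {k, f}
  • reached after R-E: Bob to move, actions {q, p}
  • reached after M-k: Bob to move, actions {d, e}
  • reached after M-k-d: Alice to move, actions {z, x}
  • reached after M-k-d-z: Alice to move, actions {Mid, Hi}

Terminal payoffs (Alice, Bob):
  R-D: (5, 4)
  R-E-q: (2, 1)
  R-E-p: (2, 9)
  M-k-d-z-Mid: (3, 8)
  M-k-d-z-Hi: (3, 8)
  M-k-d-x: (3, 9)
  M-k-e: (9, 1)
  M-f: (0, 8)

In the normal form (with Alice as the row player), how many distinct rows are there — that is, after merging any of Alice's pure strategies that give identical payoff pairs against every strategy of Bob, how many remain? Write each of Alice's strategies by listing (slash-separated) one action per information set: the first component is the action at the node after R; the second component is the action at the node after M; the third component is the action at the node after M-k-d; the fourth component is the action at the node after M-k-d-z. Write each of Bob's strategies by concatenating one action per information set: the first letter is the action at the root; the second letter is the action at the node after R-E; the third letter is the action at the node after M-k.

Alice has 16 pure strategies: D/k/z/Mid, D/k/z/Hi, D/k/x/Mid, D/k/x/Hi, D/f/z/Mid, D/f/z/Hi, D/f/x/Mid, D/f/x/Hi, E/k/z/Mid, E/k/z/Hi, E/k/x/Mid, E/k/x/Hi, E/f/z/Mid, E/f/z/Hi, E/f/x/Mid, E/f/x/Hi. Columns: Rqd, Rqe, Rpd, Rpe, Mqd, Mqe, Mpd, Mpe.
{D/k/z/Mid, D/k/z/Hi} → row (5,4) (5,4) (5,4) (5,4) (3,8) (9,1) (3,8) (9,1)
{D/k/x/Mid, D/k/x/Hi} → row (5,4) (5,4) (5,4) (5,4) (3,9) (9,1) (3,9) (9,1)
{D/f/z/Mid, D/f/z/Hi, D/f/x/Mid, D/f/x/Hi} → row (5,4) (5,4) (5,4) (5,4) (0,8) (0,8) (0,8) (0,8)
{E/k/z/Mid, E/k/z/Hi} → row (2,1) (2,1) (2,9) (2,9) (3,8) (9,1) (3,8) (9,1)
{E/k/x/Mid, E/k/x/Hi} → row (2,1) (2,1) (2,9) (2,9) (3,9) (9,1) (3,9) (9,1)
{E/f/z/Mid, E/f/z/Hi, E/f/x/Mid, E/f/x/Hi} → row (2,1) (2,1) (2,9) (2,9) (0,8) (0,8) (0,8) (0,8)
That's 6 distinct rows out of 16 strategies.

6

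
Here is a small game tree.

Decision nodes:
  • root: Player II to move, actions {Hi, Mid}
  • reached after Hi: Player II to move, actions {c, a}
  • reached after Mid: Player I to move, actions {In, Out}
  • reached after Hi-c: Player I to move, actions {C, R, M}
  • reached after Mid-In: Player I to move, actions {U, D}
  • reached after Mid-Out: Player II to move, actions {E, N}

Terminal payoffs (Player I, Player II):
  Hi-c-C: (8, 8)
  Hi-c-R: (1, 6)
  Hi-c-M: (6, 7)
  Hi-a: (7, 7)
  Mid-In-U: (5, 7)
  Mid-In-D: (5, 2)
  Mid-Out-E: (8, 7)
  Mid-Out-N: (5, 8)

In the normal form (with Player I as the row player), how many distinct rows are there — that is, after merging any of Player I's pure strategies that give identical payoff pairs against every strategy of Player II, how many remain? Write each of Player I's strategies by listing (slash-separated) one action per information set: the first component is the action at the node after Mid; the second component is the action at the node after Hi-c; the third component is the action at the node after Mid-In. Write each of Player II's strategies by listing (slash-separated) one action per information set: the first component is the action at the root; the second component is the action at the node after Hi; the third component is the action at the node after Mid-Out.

9

Player I has 12 pure strategies: In/C/U, In/C/D, In/R/U, In/R/D, In/M/U, In/M/D, Out/C/U, Out/C/D, Out/R/U, Out/R/D, Out/M/U, Out/M/D. Columns: Hi/c/E, Hi/c/N, Hi/a/E, Hi/a/N, Mid/c/E, Mid/c/N, Mid/a/E, Mid/a/N.
{In/C/U} → row (8,8) (8,8) (7,7) (7,7) (5,7) (5,7) (5,7) (5,7)
{In/C/D} → row (8,8) (8,8) (7,7) (7,7) (5,2) (5,2) (5,2) (5,2)
{In/R/U} → row (1,6) (1,6) (7,7) (7,7) (5,7) (5,7) (5,7) (5,7)
{In/R/D} → row (1,6) (1,6) (7,7) (7,7) (5,2) (5,2) (5,2) (5,2)
{In/M/U} → row (6,7) (6,7) (7,7) (7,7) (5,7) (5,7) (5,7) (5,7)
{In/M/D} → row (6,7) (6,7) (7,7) (7,7) (5,2) (5,2) (5,2) (5,2)
{Out/C/U, Out/C/D} → row (8,8) (8,8) (7,7) (7,7) (8,7) (5,8) (8,7) (5,8)
{Out/R/U, Out/R/D} → row (1,6) (1,6) (7,7) (7,7) (8,7) (5,8) (8,7) (5,8)
{Out/M/U, Out/M/D} → row (6,7) (6,7) (7,7) (7,7) (8,7) (5,8) (8,7) (5,8)
That's 9 distinct rows out of 12 strategies.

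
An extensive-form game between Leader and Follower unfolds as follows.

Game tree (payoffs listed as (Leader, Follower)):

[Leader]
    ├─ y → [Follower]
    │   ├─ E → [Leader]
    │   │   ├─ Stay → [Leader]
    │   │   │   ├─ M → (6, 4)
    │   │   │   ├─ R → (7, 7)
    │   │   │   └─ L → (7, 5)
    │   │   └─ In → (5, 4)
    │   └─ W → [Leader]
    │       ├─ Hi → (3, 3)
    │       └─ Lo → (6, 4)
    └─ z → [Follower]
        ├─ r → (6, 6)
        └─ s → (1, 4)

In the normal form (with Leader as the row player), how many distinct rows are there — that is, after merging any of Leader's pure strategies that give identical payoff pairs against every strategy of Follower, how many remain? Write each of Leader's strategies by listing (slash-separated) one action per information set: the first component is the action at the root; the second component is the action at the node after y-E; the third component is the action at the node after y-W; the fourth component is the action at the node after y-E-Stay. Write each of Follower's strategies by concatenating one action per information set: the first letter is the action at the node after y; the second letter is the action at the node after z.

9

Leader has 24 pure strategies: y/Stay/Hi/M, y/Stay/Hi/R, y/Stay/Hi/L, y/Stay/Lo/M, y/Stay/Lo/R, y/Stay/Lo/L, y/In/Hi/M, y/In/Hi/R, y/In/Hi/L, y/In/Lo/M, y/In/Lo/R, y/In/Lo/L, z/Stay/Hi/M, z/Stay/Hi/R, z/Stay/Hi/L, z/Stay/Lo/M, z/Stay/Lo/R, z/Stay/Lo/L, z/In/Hi/M, z/In/Hi/R, z/In/Hi/L, z/In/Lo/M, z/In/Lo/R, z/In/Lo/L. Columns: Er, Es, Wr, Ws.
{y/Stay/Hi/M} → row (6,4) (6,4) (3,3) (3,3)
{y/Stay/Hi/R} → row (7,7) (7,7) (3,3) (3,3)
{y/Stay/Hi/L} → row (7,5) (7,5) (3,3) (3,3)
{y/Stay/Lo/M} → row (6,4) (6,4) (6,4) (6,4)
{y/Stay/Lo/R} → row (7,7) (7,7) (6,4) (6,4)
{y/Stay/Lo/L} → row (7,5) (7,5) (6,4) (6,4)
{y/In/Hi/M, y/In/Hi/R, y/In/Hi/L} → row (5,4) (5,4) (3,3) (3,3)
{y/In/Lo/M, y/In/Lo/R, y/In/Lo/L} → row (5,4) (5,4) (6,4) (6,4)
{z/Stay/Hi/M, z/Stay/Hi/R, z/Stay/Hi/L, z/Stay/Lo/M, z/Stay/Lo/R, z/Stay/Lo/L, z/In/Hi/M, z/In/Hi/R, z/In/Hi/L, z/In/Lo/M, z/In/Lo/R, z/In/Lo/L} → row (6,6) (1,4) (6,6) (1,4)
That's 9 distinct rows out of 24 strategies.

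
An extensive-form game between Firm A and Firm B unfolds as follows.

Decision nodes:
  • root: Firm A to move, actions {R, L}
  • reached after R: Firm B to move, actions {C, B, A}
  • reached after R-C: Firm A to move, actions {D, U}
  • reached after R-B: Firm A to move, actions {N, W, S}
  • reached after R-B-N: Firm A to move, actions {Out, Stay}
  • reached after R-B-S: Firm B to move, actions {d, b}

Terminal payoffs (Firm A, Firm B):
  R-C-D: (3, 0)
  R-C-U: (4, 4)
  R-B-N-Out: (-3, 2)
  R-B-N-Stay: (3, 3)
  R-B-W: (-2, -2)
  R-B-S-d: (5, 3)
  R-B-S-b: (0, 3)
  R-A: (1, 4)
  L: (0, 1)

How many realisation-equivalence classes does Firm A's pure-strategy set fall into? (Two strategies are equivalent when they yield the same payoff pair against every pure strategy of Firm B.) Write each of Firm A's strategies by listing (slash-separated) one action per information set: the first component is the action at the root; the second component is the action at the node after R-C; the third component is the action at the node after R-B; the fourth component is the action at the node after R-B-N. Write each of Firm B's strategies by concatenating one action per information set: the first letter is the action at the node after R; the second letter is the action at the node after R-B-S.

9

Firm A has 24 pure strategies: R/D/N/Out, R/D/N/Stay, R/D/W/Out, R/D/W/Stay, R/D/S/Out, R/D/S/Stay, R/U/N/Out, R/U/N/Stay, R/U/W/Out, R/U/W/Stay, R/U/S/Out, R/U/S/Stay, L/D/N/Out, L/D/N/Stay, L/D/W/Out, L/D/W/Stay, L/D/S/Out, L/D/S/Stay, L/U/N/Out, L/U/N/Stay, L/U/W/Out, L/U/W/Stay, L/U/S/Out, L/U/S/Stay. Columns: Cd, Cb, Bd, Bb, Ad, Ab.
{R/D/N/Out} → row (3,0) (3,0) (-3,2) (-3,2) (1,4) (1,4)
{R/D/N/Stay} → row (3,0) (3,0) (3,3) (3,3) (1,4) (1,4)
{R/D/W/Out, R/D/W/Stay} → row (3,0) (3,0) (-2,-2) (-2,-2) (1,4) (1,4)
{R/D/S/Out, R/D/S/Stay} → row (3,0) (3,0) (5,3) (0,3) (1,4) (1,4)
{R/U/N/Out} → row (4,4) (4,4) (-3,2) (-3,2) (1,4) (1,4)
{R/U/N/Stay} → row (4,4) (4,4) (3,3) (3,3) (1,4) (1,4)
{R/U/W/Out, R/U/W/Stay} → row (4,4) (4,4) (-2,-2) (-2,-2) (1,4) (1,4)
{R/U/S/Out, R/U/S/Stay} → row (4,4) (4,4) (5,3) (0,3) (1,4) (1,4)
{L/D/N/Out, L/D/N/Stay, L/D/W/Out, L/D/W/Stay, L/D/S/Out, L/D/S/Stay, L/U/N/Out, L/U/N/Stay, L/U/W/Out, L/U/W/Stay, L/U/S/Out, L/U/S/Stay} → row (0,1) (0,1) (0,1) (0,1) (0,1) (0,1)
That's 9 distinct rows out of 24 strategies.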